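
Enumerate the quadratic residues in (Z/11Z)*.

1,3,4,5,9

Square k = 1,…,5 (k and 11−k give the same square):
1²=1, 2²=4, 3²=9, 4²≡5, 5²≡3 (mod 11).
So the quadratic residues mod 11 are {1, 3, 4, 5, 9}.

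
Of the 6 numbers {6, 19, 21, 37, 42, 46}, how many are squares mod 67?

4

(6/67) = +1 → QR.
(19/67) = +1 → QR.
(21/67) = +1 → QR.
(37/67) = +1 → QR.
(42/67) = -1 → non-residue.
(46/67) = -1 → non-residue.
Total quadratic residues among the 6: 4.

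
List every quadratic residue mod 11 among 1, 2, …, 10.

1 3 4 5 9

Square k = 1,…,5 (k and 11−k give the same square):
1²=1, 2²=4, 3²=9, 4²≡5, 5²≡3 (mod 11).
So the quadratic residues mod 11 are {1, 3, 4, 5, 9}.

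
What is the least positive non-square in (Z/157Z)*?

2

(2/157) = −1, so 2 is the smallest positive non-residue mod 157.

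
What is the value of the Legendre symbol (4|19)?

1

Pull out 2^2: since 19 ≡ 3 (mod 8), (2/19) = -1, so (2/19)^2 = +1.
Reached (1/19) = 1. Collecting the sign flips along the way, the symbol is +1.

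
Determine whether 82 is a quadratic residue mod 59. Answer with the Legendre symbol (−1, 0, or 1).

-1

First reduce: 82 ≡ 23 (mod 59).
Reciprocity: 23 ≡ 3 and 59 ≡ 3 (mod 4), so (23/59) = −(59/23).
Reduce top mod 23: now compute (13/23).
Reciprocity: 13 ≡ 1 and 23 ≡ 3 (mod 4), so (13/23) = +(23/13).
Reduce top mod 13: now compute (10/13).
Pull out 2: since 13 ≡ 5 (mod 8), (2/13) = -1.
Reciprocity: 5 ≡ 1 and 13 ≡ 1 (mod 4), so (5/13) = +(13/5).
Reduce top mod 5: now compute (3/5).
Reciprocity: 3 ≡ 3 and 5 ≡ 1 (mod 4), so (3/5) = +(5/3).
Reduce top mod 3: now compute (2/3).
Pull out 2: since 3 ≡ 3 (mod 8), (2/3) = -1.
Reached (1/3) = 1. Collecting the sign flips along the way, the symbol is -1.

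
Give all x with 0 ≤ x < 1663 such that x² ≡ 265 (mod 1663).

283, 1380

Since 1663 ≡ 3 (mod 4), a square root of 265 is 265^((1663+1)/4) = 265^416 mod 1663.
Repeated squaring: 265^2≡379, 265^4≡623, 265^8≡650, 265^16≡98, 265^32≡1289, 265^64≡184, 265^128≡596, 265^256≡997 (mod 1663).
265^416 = 265^(256+128+32) ≡ 1380 (mod 1663).
Check: 1380² = 1904400 ≡ 265 (mod 1663). The two roots are 283 and 1380.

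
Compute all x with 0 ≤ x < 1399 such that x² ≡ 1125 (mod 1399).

Since 1399 ≡ 3 (mod 4), a square root of 1125 is 1125^((1399+1)/4) = 1125^350 mod 1399.
Repeated squaring: 1125^2≡929, 1125^4≡1257, 1125^8≡578, 1125^16≡1122, 1125^32≡1183, 1125^64≡489, 1125^128≡1291, 1125^256≡472 (mod 1399).
1125^350 = 1125^(256+64+16+8+4+2) ≡ 190 (mod 1399).
Check: 190² = 36100 ≡ 1125 (mod 1399). The two roots are 190 and 1209.

190, 1209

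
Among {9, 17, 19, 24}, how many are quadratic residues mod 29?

(9/29) = +1 → QR.
(17/29) = -1 → non-residue.
(19/29) = -1 → non-residue.
(24/29) = +1 → QR.
Total quadratic residues among the 4: 2.

2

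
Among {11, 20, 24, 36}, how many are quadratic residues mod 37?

(11/37) = +1 → QR.
(20/37) = -1 → non-residue.
(24/37) = -1 → non-residue.
(36/37) = +1 → QR.
Total quadratic residues among the 4: 2.

2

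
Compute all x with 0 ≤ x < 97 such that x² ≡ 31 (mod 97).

15, 82

97 ≡ 1 (mod 4), so we find a root by search.
Trying successive values, 15² = 225 ≡ 31 (mod 97). The other root is 97 − 15 = 82.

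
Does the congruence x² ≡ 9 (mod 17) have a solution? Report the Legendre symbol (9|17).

Reciprocity: 9 ≡ 1 and 17 ≡ 1 (mod 4), so (9/17) = +(17/9).
Reduce top mod 9: now compute (8/9).
Pull out 2^3: since 9 ≡ 1 (mod 8), (2/9) = +1, so (2/9)^3 = +1.
Reached (1/9) = 1. Collecting the sign flips along the way, the symbol is +1.

1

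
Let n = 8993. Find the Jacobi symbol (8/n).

Pull out 2^3: since 8993 ≡ 1 (mod 8), (2/8993) = +1, so (2/8993)^3 = +1.
Reached (1/8993) = 1. Collecting the sign flips along the way, the symbol is +1.

1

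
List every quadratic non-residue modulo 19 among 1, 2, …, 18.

2,3,8,10,12,13,14,15,18

Square k = 1,…,9 (k and 19−k give the same square):
1²=1, 2²=4, 3²=9, 4²=16, 5²≡6, 6²≡17, 7²≡11, 8²≡7, 9²≡5 (mod 19).
The residues are {1, 4, 5, 6, 7, 9, 11, 16, 17}; the non-residues are the remaining 9 nonzero classes.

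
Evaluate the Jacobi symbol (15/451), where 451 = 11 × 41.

-1

Reciprocity: 15 ≡ 3 and 451 ≡ 3 (mod 4), so (15/451) = −(451/15).
Reduce top mod 15: now compute (1/15).
Reached (1/15) = 1. Collecting the sign flips along the way, the symbol is -1.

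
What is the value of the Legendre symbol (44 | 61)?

-1

Euler's criterion: (44/61) ≡ 44^30 (mod 61).
44^2 ≡ 45 (mod 61)
44^4 ≡ 12 (mod 61)
44^8 ≡ 22 (mod 61)
44^16 ≡ 57 (mod 61)
44^30 = 44^(16+8+4+2) ≡ 60 (mod 61).
Result is 60 ≡ −1, so (44/61) = −1.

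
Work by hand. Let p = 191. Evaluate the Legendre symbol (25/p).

Reciprocity: 25 ≡ 1 and 191 ≡ 3 (mod 4), so (25/191) = +(191/25).
Reduce top mod 25: now compute (16/25).
Pull out 2^4: since 25 ≡ 1 (mod 8), (2/25) = +1, so (2/25)^4 = +1.
Reached (1/25) = 1. Collecting the sign flips along the way, the symbol is +1.

1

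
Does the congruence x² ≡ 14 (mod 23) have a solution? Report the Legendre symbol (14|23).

-1

Pull out 2: since 23 ≡ 7 (mod 8), (2/23) = +1.
Reciprocity: 7 ≡ 3 and 23 ≡ 3 (mod 4), so (7/23) = −(23/7).
Reduce top mod 7: now compute (2/7).
Pull out 2: since 7 ≡ 7 (mod 8), (2/7) = +1.
Reached (1/7) = 1. Collecting the sign flips along the way, the symbol is -1.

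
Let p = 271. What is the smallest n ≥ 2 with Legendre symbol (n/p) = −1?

(2/271) = +1, so 2 is a residue.
(3/271) = −1, so 3 is the smallest positive non-residue mod 271.

3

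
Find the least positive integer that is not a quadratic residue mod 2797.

2

(2/2797) = −1, so 2 is the smallest positive non-residue mod 2797.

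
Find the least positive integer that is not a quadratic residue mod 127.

(2/127) = +1, so 2 is a residue.
(3/127) = −1, so 3 is the smallest positive non-residue mod 127.

3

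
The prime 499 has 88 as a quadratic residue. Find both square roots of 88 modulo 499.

228, 271

Since 499 ≡ 3 (mod 4), a square root of 88 is 88^((499+1)/4) = 88^125 mod 499.
Repeated squaring: 88^2≡259, 88^4≡215, 88^8≡317, 88^16≡190, 88^32≡172, 88^64≡143 (mod 499).
88^125 = 88^(64+32+16+8+4+1) ≡ 228 (mod 499).
Check: 228² = 51984 ≡ 88 (mod 499). The two roots are 228 and 271.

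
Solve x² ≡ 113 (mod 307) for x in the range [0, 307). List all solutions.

128, 179

Since 307 ≡ 3 (mod 4), a square root of 113 is 113^((307+1)/4) = 113^77 mod 307.
Repeated squaring: 113^2≡182, 113^4≡275, 113^8≡103, 113^16≡171, 113^32≡76, 113^64≡250 (mod 307).
113^77 = 113^(64+8+4+1) ≡ 179 (mod 307).
Check: 179² = 32041 ≡ 113 (mod 307). The two roots are 128 and 179.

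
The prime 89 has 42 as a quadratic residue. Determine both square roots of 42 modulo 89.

24, 65

89 ≡ 1 (mod 4), so we find a root by search.
Trying successive values, 24² = 576 ≡ 42 (mod 89). The other root is 89 − 24 = 65.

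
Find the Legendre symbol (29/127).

-1

Reciprocity: 29 ≡ 1 and 127 ≡ 3 (mod 4), so (29/127) = +(127/29).
Reduce top mod 29: now compute (11/29).
Reciprocity: 11 ≡ 3 and 29 ≡ 1 (mod 4), so (11/29) = +(29/11).
Reduce top mod 11: now compute (7/11).
Reciprocity: 7 ≡ 3 and 11 ≡ 3 (mod 4), so (7/11) = −(11/7).
Reduce top mod 7: now compute (4/7).
Pull out 2^2: since 7 ≡ 7 (mod 8), (2/7) = +1, so (2/7)^2 = +1.
Reached (1/7) = 1. Collecting the sign flips along the way, the symbol is -1.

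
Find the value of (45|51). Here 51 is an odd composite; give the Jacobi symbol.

Reciprocity: 45 ≡ 1 and 51 ≡ 3 (mod 4), so (45/51) = +(51/45).
Reduce top mod 45: now compute (6/45).
Pull out 2: since 45 ≡ 5 (mod 8), (2/45) = -1.
Reciprocity: 3 ≡ 3 and 45 ≡ 1 (mod 4), so (3/45) = +(45/3).
Reduce top mod 3: now compute (0/3).
Top reduces to 0: gcd > 1, so the symbol is 0.

0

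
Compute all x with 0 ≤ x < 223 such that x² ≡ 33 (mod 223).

16, 207

Since 223 ≡ 3 (mod 4), a square root of 33 is 33^((223+1)/4) = 33^56 mod 223.
Repeated squaring: 33^2≡197, 33^4≡7, 33^8≡49, 33^16≡171, 33^32≡28 (mod 223).
33^56 = 33^(32+16+8) ≡ 16 (mod 223).
Check: 16² = 256 ≡ 33 (mod 223). The two roots are 16 and 207.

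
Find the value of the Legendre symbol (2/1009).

Pull out 2: since 1009 ≡ 1 (mod 8), (2/1009) = +1.
Reached (1/1009) = 1. Collecting the sign flips along the way, the symbol is +1.

1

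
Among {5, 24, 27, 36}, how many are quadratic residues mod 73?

3

(5/73) = -1 → non-residue.
(24/73) = +1 → QR.
(27/73) = +1 → QR.
(36/73) = +1 → QR.
Total quadratic residues among the 4: 3.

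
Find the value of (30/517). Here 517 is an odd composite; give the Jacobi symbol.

Pull out 2: since 517 ≡ 5 (mod 8), (2/517) = -1.
Reciprocity: 15 ≡ 3 and 517 ≡ 1 (mod 4), so (15/517) = +(517/15).
Reduce top mod 15: now compute (7/15).
Reciprocity: 7 ≡ 3 and 15 ≡ 3 (mod 4), so (7/15) = −(15/7).
Reduce top mod 7: now compute (1/7).
Reached (1/7) = 1. Collecting the sign flips along the way, the symbol is +1.

1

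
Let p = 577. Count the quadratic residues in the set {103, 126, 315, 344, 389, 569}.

(103/577) = -1 → non-residue.
(126/577) = -1 → non-residue.
(315/577) = +1 → QR.
(344/577) = -1 → non-residue.
(389/577) = -1 → non-residue.
(569/577) = +1 → QR.
Total quadratic residues among the 6: 2.

2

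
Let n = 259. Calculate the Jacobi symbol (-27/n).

First reduce: -27 ≡ 232 (mod 259).
Pull out 2^3: since 259 ≡ 3 (mod 8), (2/259) = -1, so (2/259)^3 = -1.
Reciprocity: 29 ≡ 1 and 259 ≡ 3 (mod 4), so (29/259) = +(259/29).
Reduce top mod 29: now compute (27/29).
Reciprocity: 27 ≡ 3 and 29 ≡ 1 (mod 4), so (27/29) = +(29/27).
Reduce top mod 27: now compute (2/27).
Pull out 2: since 27 ≡ 3 (mod 8), (2/27) = -1.
Reached (1/27) = 1. Collecting the sign flips along the way, the symbol is +1.

1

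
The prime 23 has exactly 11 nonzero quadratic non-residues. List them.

Square k = 1,…,11 (k and 23−k give the same square):
1²=1, 2²=4, 3²=9, 4²=16, 5²≡2, 6²≡13, 7²≡3, 8²≡18, 9²≡12, 10²≡8, 11²≡6 (mod 23).
The residues are {1, 2, 3, 4, 6, 8, 9, 12, 13, 16, 18}; the non-residues are the remaining 11 nonzero classes.

5,7,10,11,14,15,17,19,20,21,22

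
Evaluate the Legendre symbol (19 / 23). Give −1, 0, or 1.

-1

Reciprocity: 19 ≡ 3 and 23 ≡ 3 (mod 4), so (19/23) = −(23/19).
Reduce top mod 19: now compute (4/19).
Pull out 2^2: since 19 ≡ 3 (mod 8), (2/19) = -1, so (2/19)^2 = +1.
Reached (1/19) = 1. Collecting the sign flips along the way, the symbol is -1.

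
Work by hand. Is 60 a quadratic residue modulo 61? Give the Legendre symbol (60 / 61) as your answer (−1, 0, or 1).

Pull out 2^2: since 61 ≡ 5 (mod 8), (2/61) = -1, so (2/61)^2 = +1.
Reciprocity: 15 ≡ 3 and 61 ≡ 1 (mod 4), so (15/61) = +(61/15).
Reduce top mod 15: now compute (1/15).
Reached (1/15) = 1. Collecting the sign flips along the way, the symbol is +1.

1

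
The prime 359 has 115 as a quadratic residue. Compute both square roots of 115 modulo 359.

111, 248

Since 359 ≡ 3 (mod 4), a square root of 115 is 115^((359+1)/4) = 115^90 mod 359.
Repeated squaring: 115^2≡301, 115^4≡133, 115^8≡98, 115^16≡270, 115^32≡23, 115^64≡170 (mod 359).
115^90 = 115^(64+16+8+2) ≡ 111 (mod 359).
Check: 111² = 12321 ≡ 115 (mod 359). The two roots are 111 and 248.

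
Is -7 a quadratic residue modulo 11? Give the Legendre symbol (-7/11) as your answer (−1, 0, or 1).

First reduce: -7 ≡ 4 (mod 11).
Pull out 2^2: since 11 ≡ 3 (mod 8), (2/11) = -1, so (2/11)^2 = +1.
Reached (1/11) = 1. Collecting the sign flips along the way, the symbol is +1.

1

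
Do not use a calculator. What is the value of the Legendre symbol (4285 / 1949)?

First reduce: 4285 ≡ 387 (mod 1949).
Reciprocity: 387 ≡ 3 and 1949 ≡ 1 (mod 4), so (387/1949) = +(1949/387).
Reduce top mod 387: now compute (14/387).
Pull out 2: since 387 ≡ 3 (mod 8), (2/387) = -1.
Reciprocity: 7 ≡ 3 and 387 ≡ 3 (mod 4), so (7/387) = −(387/7).
Reduce top mod 7: now compute (2/7).
Pull out 2: since 7 ≡ 7 (mod 8), (2/7) = +1.
Reached (1/7) = 1. Collecting the sign flips along the way, the symbol is +1.

1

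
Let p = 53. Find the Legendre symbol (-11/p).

1

First reduce: -11 ≡ 42 (mod 53).
Pull out 2: since 53 ≡ 5 (mod 8), (2/53) = -1.
Reciprocity: 21 ≡ 1 and 53 ≡ 1 (mod 4), so (21/53) = +(53/21).
Reduce top mod 21: now compute (11/21).
Reciprocity: 11 ≡ 3 and 21 ≡ 1 (mod 4), so (11/21) = +(21/11).
Reduce top mod 11: now compute (10/11).
Pull out 2: since 11 ≡ 3 (mod 8), (2/11) = -1.
Reciprocity: 5 ≡ 1 and 11 ≡ 3 (mod 4), so (5/11) = +(11/5).
Reduce top mod 5: now compute (1/5).
Reached (1/5) = 1. Collecting the sign flips along the way, the symbol is +1.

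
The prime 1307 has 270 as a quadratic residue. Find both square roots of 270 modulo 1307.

Since 1307 ≡ 3 (mod 4), a square root of 270 is 270^((1307+1)/4) = 270^327 mod 1307.
Repeated squaring: 270^2≡1015, 270^4≡309, 270^8≡70, 270^16≡979, 270^32≡410, 270^64≡804, 270^128≡758, 270^256≡791 (mod 1307).
270^327 = 270^(256+64+4+2+1) ≡ 488 (mod 1307).
Check: 488² = 238144 ≡ 270 (mod 1307). The two roots are 488 and 819.

488, 819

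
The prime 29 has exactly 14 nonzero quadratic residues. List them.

1,4,5,6,7,9,13,16,20,22,23,24,25,28

Square k = 1,…,14 (k and 29−k give the same square):
1²=1, 2²=4, 3²=9, 4²=16, 5²=25, 6²≡7, 7²≡20, 8²≡6, 9²≡23, 10²≡13, 11²≡5, 12²≡28, 13²≡24, 14²≡22 (mod 29).
So the quadratic residues mod 29 are {1, 4, 5, 6, 7, 9, 13, 16, 20, 22, 23, 24, 25, 28}.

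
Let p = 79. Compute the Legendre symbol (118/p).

-1

First reduce: 118 ≡ 39 (mod 79).
Reciprocity: 39 ≡ 3 and 79 ≡ 3 (mod 4), so (39/79) = −(79/39).
Reduce top mod 39: now compute (1/39).
Reached (1/39) = 1. Collecting the sign flips along the way, the symbol is -1.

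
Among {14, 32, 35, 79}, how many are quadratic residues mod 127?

(14/127) = -1 → non-residue.
(32/127) = +1 → QR.
(35/127) = +1 → QR.
(79/127) = +1 → QR.
Total quadratic residues among the 4: 3.

3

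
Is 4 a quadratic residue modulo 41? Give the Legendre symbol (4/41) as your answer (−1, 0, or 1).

Euler's criterion: (4/41) ≡ 4^20 (mod 41).
4^2 ≡ 16 (mod 41)
4^4 ≡ 10 (mod 41)
4^8 ≡ 18 (mod 41)
4^16 ≡ 37 (mod 41)
4^20 = 4^(16+4) ≡ 1 (mod 41).
Result is 1, so (4/41) = 1.

1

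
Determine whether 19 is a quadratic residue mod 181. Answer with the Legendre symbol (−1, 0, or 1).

Euler's criterion: (19/181) ≡ 19^90 (mod 181).
19^2 ≡ 180 (mod 181)
19^4 ≡ 1 (mod 181)
19^8 ≡ 1 (mod 181)
19^16 ≡ 1 (mod 181)
19^32 ≡ 1 (mod 181)
19^64 ≡ 1 (mod 181)
19^90 = 19^(64+16+8+2) ≡ 180 (mod 181).
Result is 180 ≡ −1, so (19/181) = −1.

-1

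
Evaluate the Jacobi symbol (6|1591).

Pull out 2: since 1591 ≡ 7 (mod 8), (2/1591) = +1.
Reciprocity: 3 ≡ 3 and 1591 ≡ 3 (mod 4), so (3/1591) = −(1591/3).
Reduce top mod 3: now compute (1/3).
Reached (1/3) = 1. Collecting the sign flips along the way, the symbol is -1.

-1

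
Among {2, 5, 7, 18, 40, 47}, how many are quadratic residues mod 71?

(2/71) = +1 → QR.
(5/71) = +1 → QR.
(7/71) = -1 → non-residue.
(18/71) = +1 → QR.
(40/71) = +1 → QR.
(47/71) = -1 → non-residue.
Total quadratic residues among the 6: 4.

4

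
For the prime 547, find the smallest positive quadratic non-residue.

2

(2/547) = −1, so 2 is the smallest positive non-residue mod 547.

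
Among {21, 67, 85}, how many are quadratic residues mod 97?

(21/97) = -1 → non-residue.
(67/97) = -1 → non-residue.
(85/97) = +1 → QR.
Total quadratic residues among the 3: 1.

1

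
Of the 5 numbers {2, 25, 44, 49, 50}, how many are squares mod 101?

2

(2/101) = -1 → non-residue.
(25/101) = +1 → QR.
(44/101) = -1 → non-residue.
(49/101) = +1 → QR.
(50/101) = -1 → non-residue.
Total quadratic residues among the 5: 2.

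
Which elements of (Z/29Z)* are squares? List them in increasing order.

Square k = 1,…,14 (k and 29−k give the same square):
1²=1, 2²=4, 3²=9, 4²=16, 5²=25, 6²≡7, 7²≡20, 8²≡6, 9²≡23, 10²≡13, 11²≡5, 12²≡28, 13²≡24, 14²≡22 (mod 29).
So the quadratic residues mod 29 are {1, 4, 5, 6, 7, 9, 13, 16, 20, 22, 23, 24, 25, 28}.

1, 4, 5, 6, 7, 9, 13, 16, 20, 22, 23, 24, 25, 28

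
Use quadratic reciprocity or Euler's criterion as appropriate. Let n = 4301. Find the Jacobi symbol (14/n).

Pull out 2: since 4301 ≡ 5 (mod 8), (2/4301) = -1.
Reciprocity: 7 ≡ 3 and 4301 ≡ 1 (mod 4), so (7/4301) = +(4301/7).
Reduce top mod 7: now compute (3/7).
Reciprocity: 3 ≡ 3 and 7 ≡ 3 (mod 4), so (3/7) = −(7/3).
Reduce top mod 3: now compute (1/3).
Reached (1/3) = 1. Collecting the sign flips along the way, the symbol is +1.

1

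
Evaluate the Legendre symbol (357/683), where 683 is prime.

1

Euler's criterion: (357/683) ≡ 357^341 (mod 683).
357^2 ≡ 411 (mod 683)
357^4 ≡ 220 (mod 683)
357^8 ≡ 590 (mod 683)
357^16 ≡ 453 (mod 683)
357^32 ≡ 309 (mod 683)
357^64 ≡ 544 (mod 683)
357^128 ≡ 197 (mod 683)
357^256 ≡ 561 (mod 683)
357^341 = 357^(256+64+16+4+1) ≡ 1 (mod 683).
Result is 1, so (357/683) = 1.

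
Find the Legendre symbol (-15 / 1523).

First reduce: -15 ≡ 1508 (mod 1523).
Pull out 2^2: since 1523 ≡ 3 (mod 8), (2/1523) = -1, so (2/1523)^2 = +1.
Reciprocity: 377 ≡ 1 and 1523 ≡ 3 (mod 4), so (377/1523) = +(1523/377).
Reduce top mod 377: now compute (15/377).
Reciprocity: 15 ≡ 3 and 377 ≡ 1 (mod 4), so (15/377) = +(377/15).
Reduce top mod 15: now compute (2/15).
Pull out 2: since 15 ≡ 7 (mod 8), (2/15) = +1.
Reached (1/15) = 1. Collecting the sign flips along the way, the symbol is +1.

1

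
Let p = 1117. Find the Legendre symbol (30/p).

1

Euler's criterion: (30/1117) ≡ 30^558 (mod 1117).
30^2 ≡ 900 (mod 1117)
30^4 ≡ 175 (mod 1117)
30^8 ≡ 466 (mod 1117)
30^16 ≡ 458 (mod 1117)
30^32 ≡ 885 (mod 1117)
30^64 ≡ 208 (mod 1117)
30^128 ≡ 818 (mod 1117)
30^256 ≡ 41 (mod 1117)
30^512 ≡ 564 (mod 1117)
30^558 = 30^(512+32+8+4+2) ≡ 1 (mod 1117).
Result is 1, so (30/1117) = 1.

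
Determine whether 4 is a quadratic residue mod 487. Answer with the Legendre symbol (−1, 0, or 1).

Pull out 2^2: since 487 ≡ 7 (mod 8), (2/487) = +1, so (2/487)^2 = +1.
Reached (1/487) = 1. Collecting the sign flips along the way, the symbol is +1.

1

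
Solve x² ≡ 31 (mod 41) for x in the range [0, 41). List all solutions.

41 ≡ 1 (mod 4), so we find a root by search.
Trying successive values, 20² = 400 ≡ 31 (mod 41). The other root is 41 − 20 = 21.

20, 21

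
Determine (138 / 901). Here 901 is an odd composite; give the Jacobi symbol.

Pull out 2: since 901 ≡ 5 (mod 8), (2/901) = -1.
Reciprocity: 69 ≡ 1 and 901 ≡ 1 (mod 4), so (69/901) = +(901/69).
Reduce top mod 69: now compute (4/69).
Pull out 2^2: since 69 ≡ 5 (mod 8), (2/69) = -1, so (2/69)^2 = +1.
Reached (1/69) = 1. Collecting the sign flips along the way, the symbol is -1.

-1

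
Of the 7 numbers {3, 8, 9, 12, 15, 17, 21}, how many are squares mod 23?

4

(3/23) = +1 → QR.
(8/23) = +1 → QR.
(9/23) = +1 → QR.
(12/23) = +1 → QR.
(15/23) = -1 → non-residue.
(17/23) = -1 → non-residue.
(21/23) = -1 → non-residue.
Total quadratic residues among the 7: 4.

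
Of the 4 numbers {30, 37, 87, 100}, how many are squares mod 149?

3

(30/149) = +1 → QR.
(37/149) = +1 → QR.
(87/149) = -1 → non-residue.
(100/149) = +1 → QR.
Total quadratic residues among the 4: 3.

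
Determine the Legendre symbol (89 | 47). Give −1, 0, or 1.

First reduce: 89 ≡ 42 (mod 47).
Pull out 2: since 47 ≡ 7 (mod 8), (2/47) = +1.
Reciprocity: 21 ≡ 1 and 47 ≡ 3 (mod 4), so (21/47) = +(47/21).
Reduce top mod 21: now compute (5/21).
Reciprocity: 5 ≡ 1 and 21 ≡ 1 (mod 4), so (5/21) = +(21/5).
Reduce top mod 5: now compute (1/5).
Reached (1/5) = 1. Collecting the sign flips along the way, the symbol is +1.

1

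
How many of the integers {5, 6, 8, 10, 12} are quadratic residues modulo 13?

(5/13) = -1 → non-residue.
(6/13) = -1 → non-residue.
(8/13) = -1 → non-residue.
(10/13) = +1 → QR.
(12/13) = +1 → QR.
Total quadratic residues among the 5: 2.

2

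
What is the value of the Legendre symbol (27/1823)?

Reciprocity: 27 ≡ 3 and 1823 ≡ 3 (mod 4), so (27/1823) = −(1823/27).
Reduce top mod 27: now compute (14/27).
Pull out 2: since 27 ≡ 3 (mod 8), (2/27) = -1.
Reciprocity: 7 ≡ 3 and 27 ≡ 3 (mod 4), so (7/27) = −(27/7).
Reduce top mod 7: now compute (6/7).
Pull out 2: since 7 ≡ 7 (mod 8), (2/7) = +1.
Reciprocity: 3 ≡ 3 and 7 ≡ 3 (mod 4), so (3/7) = −(7/3).
Reduce top mod 3: now compute (1/3).
Reached (1/3) = 1. Collecting the sign flips along the way, the symbol is +1.

1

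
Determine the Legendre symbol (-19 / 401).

Euler's criterion: (-19/401) ≡ 382^200 (mod 401).
382^2 ≡ 361 (mod 401)
382^4 ≡ 397 (mod 401)
382^8 ≡ 16 (mod 401)
382^16 ≡ 256 (mod 401)
382^32 ≡ 173 (mod 401)
382^64 ≡ 255 (mod 401)
382^128 ≡ 63 (mod 401)
382^200 = 382^(128+64+8) ≡ 400 (mod 401).
Result is 400 ≡ −1, so (-19/401) = −1.

-1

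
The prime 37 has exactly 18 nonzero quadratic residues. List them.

Square k = 1,…,18 (k and 37−k give the same square):
1²=1, 2²=4, 3²=9, 4²=16, 5²=25, 6²=36, 7²≡12, 8²≡27, 9²≡7, 10²≡26, 11²≡10, 12²≡33, 13²≡21, 14²≡11, 15²≡3, 16²≡34, 17²≡30, 18²≡28 (mod 37).
So the quadratic residues mod 37 are {1, 3, 4, 7, 9, 10, 11, 12, 16, 21, 25, 26, 27, 28, 30, 33, 34, 36}.

1,3,4,7,9,10,11,12,16,21,25,26,27,28,30,33,34,36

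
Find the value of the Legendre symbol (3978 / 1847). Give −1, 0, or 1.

First reduce: 3978 ≡ 284 (mod 1847).
Pull out 2^2: since 1847 ≡ 7 (mod 8), (2/1847) = +1, so (2/1847)^2 = +1.
Reciprocity: 71 ≡ 3 and 1847 ≡ 3 (mod 4), so (71/1847) = −(1847/71).
Reduce top mod 71: now compute (1/71).
Reached (1/71) = 1. Collecting the sign flips along the way, the symbol is -1.

-1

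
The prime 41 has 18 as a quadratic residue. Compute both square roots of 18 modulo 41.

10, 31

41 ≡ 1 (mod 4), so we find a root by search.
Trying successive values, 10² = 100 ≡ 18 (mod 41). The other root is 41 − 10 = 31.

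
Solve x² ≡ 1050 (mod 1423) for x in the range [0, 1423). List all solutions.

Since 1423 ≡ 3 (mod 4), a square root of 1050 is 1050^((1423+1)/4) = 1050^356 mod 1423.
Repeated squaring: 1050^2≡1098, 1050^4≡323, 1050^8≡450, 1050^16≡434, 1050^32≡520, 1050^64≡30, 1050^128≡900, 1050^256≡313 (mod 1423).
1050^356 = 1050^(256+64+32+4) ≡ 771 (mod 1423).
Check: 771² = 594441 ≡ 1050 (mod 1423). The two roots are 652 and 771.

652, 771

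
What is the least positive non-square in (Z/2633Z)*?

3

(2/2633) = +1, so 2 is a residue.
(3/2633) = −1, so 3 is the smallest positive non-residue mod 2633.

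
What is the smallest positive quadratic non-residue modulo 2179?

(2/2179) = −1, so 2 is the smallest positive non-residue mod 2179.

2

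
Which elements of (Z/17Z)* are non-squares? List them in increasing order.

3,5,6,7,10,11,12,14

Square k = 1,…,8 (k and 17−k give the same square):
1²=1, 2²=4, 3²=9, 4²=16, 5²≡8, 6²≡2, 7²≡15, 8²≡13 (mod 17).
The residues are {1, 2, 4, 8, 9, 13, 15, 16}; the non-residues are the remaining 8 nonzero classes.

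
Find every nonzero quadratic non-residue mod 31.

Square k = 1,…,15 (k and 31−k give the same square):
1²=1, 2²=4, 3²=9, 4²=16, 5²=25, 6²≡5, 7²≡18, 8²≡2, 9²≡19, 10²≡7, 11²≡28, 12²≡20, 13²≡14, 14²≡10, 15²≡8 (mod 31).
The residues are {1, 2, 4, 5, 7, 8, 9, 10, 14, 16, 18, 19, 20, 25, 28}; the non-residues are the remaining 15 nonzero classes.

3,6,11,12,13,15,17,21,22,23,24,26,27,29,30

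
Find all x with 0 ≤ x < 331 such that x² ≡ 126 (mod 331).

Since 331 ≡ 3 (mod 4), a square root of 126 is 126^((331+1)/4) = 126^83 mod 331.
Repeated squaring: 126^2≡319, 126^4≡144, 126^8≡214, 126^16≡118, 126^32≡22, 126^64≡153 (mod 331).
126^83 = 126^(64+16+2+1) ≡ 253 (mod 331).
Check: 253² = 64009 ≡ 126 (mod 331). The two roots are 78 and 253.

78, 253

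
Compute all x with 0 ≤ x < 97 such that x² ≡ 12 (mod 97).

97 ≡ 1 (mod 4), so we find a root by search.
Trying successive values, 20² = 400 ≡ 12 (mod 97). The other root is 97 − 20 = 77.

20, 77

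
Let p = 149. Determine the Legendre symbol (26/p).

1

Euler's criterion: (26/149) ≡ 26^74 (mod 149).
26^2 ≡ 80 (mod 149)
26^4 ≡ 142 (mod 149)
26^8 ≡ 49 (mod 149)
26^16 ≡ 17 (mod 149)
26^32 ≡ 140 (mod 149)
26^64 ≡ 81 (mod 149)
26^74 = 26^(64+8+2) ≡ 1 (mod 149).
Result is 1, so (26/149) = 1.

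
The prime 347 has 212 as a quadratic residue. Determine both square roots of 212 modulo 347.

40, 307

Since 347 ≡ 3 (mod 4), a square root of 212 is 212^((347+1)/4) = 212^87 mod 347.
Repeated squaring: 212^2≡181, 212^4≡143, 212^8≡323, 212^16≡229, 212^32≡44, 212^64≡201 (mod 347).
212^87 = 212^(64+16+4+2+1) ≡ 40 (mod 347).
Check: 40² = 1600 ≡ 212 (mod 347). The two roots are 40 and 307.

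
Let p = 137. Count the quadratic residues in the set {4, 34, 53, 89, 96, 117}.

(4/137) = +1 → QR.
(34/137) = +1 → QR.
(53/137) = -1 → non-residue.
(89/137) = -1 → non-residue.
(96/137) = -1 → non-residue.
(117/137) = -1 → non-residue.
Total quadratic residues among the 6: 2.

2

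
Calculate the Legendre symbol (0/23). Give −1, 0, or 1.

0

Top reduces to 0: gcd > 1, so the symbol is 0.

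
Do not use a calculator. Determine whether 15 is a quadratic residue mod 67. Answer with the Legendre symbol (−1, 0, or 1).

Euler's criterion: (15/67) ≡ 15^33 (mod 67).
15^2 ≡ 24 (mod 67)
15^4 ≡ 40 (mod 67)
15^8 ≡ 59 (mod 67)
15^16 ≡ 64 (mod 67)
15^32 ≡ 9 (mod 67)
15^33 = 15^(32+1) ≡ 1 (mod 67).
Result is 1, so (15/67) = 1.

1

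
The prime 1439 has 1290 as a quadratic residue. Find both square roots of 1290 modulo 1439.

689, 750

Since 1439 ≡ 3 (mod 4), a square root of 1290 is 1290^((1439+1)/4) = 1290^360 mod 1439.
Repeated squaring: 1290^2≡616, 1290^4≡999, 1290^8≡774, 1290^16≡452, 1290^32≡1405, 1290^64≡1156, 1290^128≡944, 1290^256≡395 (mod 1439).
1290^360 = 1290^(256+64+32+8) ≡ 750 (mod 1439).
Check: 750² = 562500 ≡ 1290 (mod 1439). The two roots are 689 and 750.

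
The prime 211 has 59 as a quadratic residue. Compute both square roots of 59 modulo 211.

103, 108

Since 211 ≡ 3 (mod 4), a square root of 59 is 59^((211+1)/4) = 59^53 mod 211.
Repeated squaring: 59^2≡105, 59^4≡53, 59^8≡66, 59^16≡136, 59^32≡139 (mod 211).
59^53 = 59^(32+16+4+1) ≡ 103 (mod 211).
Check: 103² = 10609 ≡ 59 (mod 211). The two roots are 103 and 108.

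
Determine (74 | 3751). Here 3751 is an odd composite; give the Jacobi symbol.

Pull out 2: since 3751 ≡ 7 (mod 8), (2/3751) = +1.
Reciprocity: 37 ≡ 1 and 3751 ≡ 3 (mod 4), so (37/3751) = +(3751/37).
Reduce top mod 37: now compute (14/37).
Pull out 2: since 37 ≡ 5 (mod 8), (2/37) = -1.
Reciprocity: 7 ≡ 3 and 37 ≡ 1 (mod 4), so (7/37) = +(37/7).
Reduce top mod 7: now compute (2/7).
Pull out 2: since 7 ≡ 7 (mod 8), (2/7) = +1.
Reached (1/7) = 1. Collecting the sign flips along the way, the symbol is -1.

-1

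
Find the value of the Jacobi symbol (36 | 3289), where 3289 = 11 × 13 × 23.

1

Pull out 2^2: since 3289 ≡ 1 (mod 8), (2/3289) = +1, so (2/3289)^2 = +1.
Reciprocity: 9 ≡ 1 and 3289 ≡ 1 (mod 4), so (9/3289) = +(3289/9).
Reduce top mod 9: now compute (4/9).
Pull out 2^2: since 9 ≡ 1 (mod 8), (2/9) = +1, so (2/9)^2 = +1.
Reached (1/9) = 1. Collecting the sign flips along the way, the symbol is +1.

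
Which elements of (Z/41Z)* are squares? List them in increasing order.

Square k = 1,…,20 (k and 41−k give the same square):
1²=1, 2²=4, 3²=9, 4²=16, 5²=25, 6²=36, 7²≡8, 8²≡23, 9²≡40, 10²≡18, 11²≡39, 12²≡21, 13²≡5, 14²≡32, 15²≡20, 16²≡10, 17²≡2, 18²≡37, 19²≡33, 20²≡31 (mod 41).
So the quadratic residues mod 41 are {1, 2, 4, 5, 8, 9, 10, 16, 18, 20, 21, 23, 25, 31, 32, 33, 36, 37, 39, 40}.

1,2,4,5,8,9,10,16,18,20,21,23,25,31,32,33,36,37,39,40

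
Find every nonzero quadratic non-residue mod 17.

Square k = 1,…,8 (k and 17−k give the same square):
1²=1, 2²=4, 3²=9, 4²=16, 5²≡8, 6²≡2, 7²≡15, 8²≡13 (mod 17).
The residues are {1, 2, 4, 8, 9, 13, 15, 16}; the non-residues are the remaining 8 nonzero classes.

3 5 6 7 10 11 12 14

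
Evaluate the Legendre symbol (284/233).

1

First reduce: 284 ≡ 51 (mod 233).
Reciprocity: 51 ≡ 3 and 233 ≡ 1 (mod 4), so (51/233) = +(233/51).
Reduce top mod 51: now compute (29/51).
Reciprocity: 29 ≡ 1 and 51 ≡ 3 (mod 4), so (29/51) = +(51/29).
Reduce top mod 29: now compute (22/29).
Pull out 2: since 29 ≡ 5 (mod 8), (2/29) = -1.
Reciprocity: 11 ≡ 3 and 29 ≡ 1 (mod 4), so (11/29) = +(29/11).
Reduce top mod 11: now compute (7/11).
Reciprocity: 7 ≡ 3 and 11 ≡ 3 (mod 4), so (7/11) = −(11/7).
Reduce top mod 7: now compute (4/7).
Pull out 2^2: since 7 ≡ 7 (mod 8), (2/7) = +1, so (2/7)^2 = +1.
Reached (1/7) = 1. Collecting the sign flips along the way, the symbol is +1.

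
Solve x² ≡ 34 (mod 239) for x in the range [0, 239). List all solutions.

Since 239 ≡ 3 (mod 4), a square root of 34 is 34^((239+1)/4) = 34^60 mod 239.
Repeated squaring: 34^2≡200, 34^4≡87, 34^8≡160, 34^16≡27, 34^32≡12 (mod 239).
34^60 = 34^(32+16+8+4) ≡ 150 (mod 239).
Check: 150² = 22500 ≡ 34 (mod 239). The two roots are 89 and 150.

89, 150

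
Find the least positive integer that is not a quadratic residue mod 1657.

(2/1657) = +1, so 2 is a residue.
(3/1657) = +1, so 3 is a residue.
(4/1657) = +1, so 4 is a residue.
(5/1657) = −1, so 5 is the smallest positive non-residue mod 1657.

5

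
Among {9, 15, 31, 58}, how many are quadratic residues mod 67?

2

(9/67) = +1 → QR.
(15/67) = +1 → QR.
(31/67) = -1 → non-residue.
(58/67) = -1 → non-residue.
Total quadratic residues among the 4: 2.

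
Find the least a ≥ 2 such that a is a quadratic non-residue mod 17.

(2/17) = +1, so 2 is a residue.
(3/17) = −1, so 3 is the smallest positive non-residue mod 17.

3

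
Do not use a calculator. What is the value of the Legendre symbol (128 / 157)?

-1

Pull out 2^7: since 157 ≡ 5 (mod 8), (2/157) = -1, so (2/157)^7 = -1.
Reached (1/157) = 1. Collecting the sign flips along the way, the symbol is -1.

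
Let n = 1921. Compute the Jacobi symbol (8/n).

Pull out 2^3: since 1921 ≡ 1 (mod 8), (2/1921) = +1, so (2/1921)^3 = +1.
Reached (1/1921) = 1. Collecting the sign flips along the way, the symbol is +1.

1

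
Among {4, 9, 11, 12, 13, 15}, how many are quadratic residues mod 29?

3

(4/29) = +1 → QR.
(9/29) = +1 → QR.
(11/29) = -1 → non-residue.
(12/29) = -1 → non-residue.
(13/29) = +1 → QR.
(15/29) = -1 → non-residue.
Total quadratic residues among the 6: 3.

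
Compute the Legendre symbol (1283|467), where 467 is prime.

First reduce: 1283 ≡ 349 (mod 467).
Reciprocity: 349 ≡ 1 and 467 ≡ 3 (mod 4), so (349/467) = +(467/349).
Reduce top mod 349: now compute (118/349).
Pull out 2: since 349 ≡ 5 (mod 8), (2/349) = -1.
Reciprocity: 59 ≡ 3 and 349 ≡ 1 (mod 4), so (59/349) = +(349/59).
Reduce top mod 59: now compute (54/59).
Pull out 2: since 59 ≡ 3 (mod 8), (2/59) = -1.
Reciprocity: 27 ≡ 3 and 59 ≡ 3 (mod 4), so (27/59) = −(59/27).
Reduce top mod 27: now compute (5/27).
Reciprocity: 5 ≡ 1 and 27 ≡ 3 (mod 4), so (5/27) = +(27/5).
Reduce top mod 5: now compute (2/5).
Pull out 2: since 5 ≡ 5 (mod 8), (2/5) = -1.
Reached (1/5) = 1. Collecting the sign flips along the way, the symbol is +1.

1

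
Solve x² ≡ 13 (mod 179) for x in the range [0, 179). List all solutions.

Since 179 ≡ 3 (mod 4), a square root of 13 is 13^((179+1)/4) = 13^45 mod 179.
Repeated squaring: 13^2≡169, 13^4≡100, 13^8≡155, 13^16≡39, 13^32≡89 (mod 179).
13^45 = 13^(32+8+4+1) ≡ 27 (mod 179).
Check: 27² = 729 ≡ 13 (mod 179). The two roots are 27 and 152.

27, 152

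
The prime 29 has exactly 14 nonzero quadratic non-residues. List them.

Square k = 1,…,14 (k and 29−k give the same square):
1²=1, 2²=4, 3²=9, 4²=16, 5²=25, 6²≡7, 7²≡20, 8²≡6, 9²≡23, 10²≡13, 11²≡5, 12²≡28, 13²≡24, 14²≡22 (mod 29).
The residues are {1, 4, 5, 6, 7, 9, 13, 16, 20, 22, 23, 24, 25, 28}; the non-residues are the remaining 14 nonzero classes.

2 3 8 10 11 12 14 15 17 18 19 21 26 27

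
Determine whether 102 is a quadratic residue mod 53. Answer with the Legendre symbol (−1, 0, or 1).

1

First reduce: 102 ≡ 49 (mod 53).
Reciprocity: 49 ≡ 1 and 53 ≡ 1 (mod 4), so (49/53) = +(53/49).
Reduce top mod 49: now compute (4/49).
Pull out 2^2: since 49 ≡ 1 (mod 8), (2/49) = +1, so (2/49)^2 = +1.
Reached (1/49) = 1. Collecting the sign flips along the way, the symbol is +1.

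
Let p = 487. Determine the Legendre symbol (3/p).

Reciprocity: 3 ≡ 3 and 487 ≡ 3 (mod 4), so (3/487) = −(487/3).
Reduce top mod 3: now compute (1/3).
Reached (1/3) = 1. Collecting the sign flips along the way, the symbol is -1.

-1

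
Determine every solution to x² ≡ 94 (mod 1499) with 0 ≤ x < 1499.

Since 1499 ≡ 3 (mod 4), a square root of 94 is 94^((1499+1)/4) = 94^375 mod 1499.
Repeated squaring: 94^2≡1341, 94^4≡980, 94^8≡1040, 94^16≡821, 94^32≡990, 94^64≡1253, 94^128≡556, 94^256≡342 (mod 1499).
94^375 = 94^(256+64+32+16+4+2+1) ≡ 479 (mod 1499).
Check: 479² = 229441 ≡ 94 (mod 1499). The two roots are 479 and 1020.

479, 1020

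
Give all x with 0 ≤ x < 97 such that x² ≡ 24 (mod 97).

11, 86

97 ≡ 1 (mod 4), so we find a root by search.
Trying successive values, 11² = 121 ≡ 24 (mod 97). The other root is 97 − 11 = 86.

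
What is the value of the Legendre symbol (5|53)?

-1

Reciprocity: 5 ≡ 1 and 53 ≡ 1 (mod 4), so (5/53) = +(53/5).
Reduce top mod 5: now compute (3/5).
Reciprocity: 3 ≡ 3 and 5 ≡ 1 (mod 4), so (3/5) = +(5/3).
Reduce top mod 3: now compute (2/3).
Pull out 2: since 3 ≡ 3 (mod 8), (2/3) = -1.
Reached (1/3) = 1. Collecting the sign flips along the way, the symbol is -1.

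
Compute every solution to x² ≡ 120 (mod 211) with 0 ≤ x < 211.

Since 211 ≡ 3 (mod 4), a square root of 120 is 120^((211+1)/4) = 120^53 mod 211.
Repeated squaring: 120^2≡52, 120^4≡172, 120^8≡44, 120^16≡37, 120^32≡103 (mod 211).
120^53 = 120^(32+16+4+1) ≡ 139 (mod 211).
Check: 139² = 19321 ≡ 120 (mod 211). The two roots are 72 and 139.

72, 139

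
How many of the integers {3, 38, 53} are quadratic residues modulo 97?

(3/97) = +1 → QR.
(38/97) = -1 → non-residue.
(53/97) = +1 → QR.
Total quadratic residues among the 3: 2.

2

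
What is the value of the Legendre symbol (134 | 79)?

First reduce: 134 ≡ 55 (mod 79).
Reciprocity: 55 ≡ 3 and 79 ≡ 3 (mod 4), so (55/79) = −(79/55).
Reduce top mod 55: now compute (24/55).
Pull out 2^3: since 55 ≡ 7 (mod 8), (2/55) = +1, so (2/55)^3 = +1.
Reciprocity: 3 ≡ 3 and 55 ≡ 3 (mod 4), so (3/55) = −(55/3).
Reduce top mod 3: now compute (1/3).
Reached (1/3) = 1. Collecting the sign flips along the way, the symbol is +1.

1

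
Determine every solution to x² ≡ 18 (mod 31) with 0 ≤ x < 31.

Since 31 ≡ 3 (mod 4), a square root of 18 is 18^((31+1)/4) = 18^8 mod 31.
Repeated squaring: 18^2≡14, 18^4≡10, 18^8≡7 (mod 31).
18^8 = 18^(8) ≡ 7 (mod 31).
Check: 7² = 49 ≡ 18 (mod 31). The two roots are 7 and 24.

7, 24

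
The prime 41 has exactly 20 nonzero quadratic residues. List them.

1,2,4,5,8,9,10,16,18,20,21,23,25,31,32,33,36,37,39,40

Square k = 1,…,20 (k and 41−k give the same square):
1²=1, 2²=4, 3²=9, 4²=16, 5²=25, 6²=36, 7²≡8, 8²≡23, 9²≡40, 10²≡18, 11²≡39, 12²≡21, 13²≡5, 14²≡32, 15²≡20, 16²≡10, 17²≡2, 18²≡37, 19²≡33, 20²≡31 (mod 41).
So the quadratic residues mod 41 are {1, 2, 4, 5, 8, 9, 10, 16, 18, 20, 21, 23, 25, 31, 32, 33, 36, 37, 39, 40}.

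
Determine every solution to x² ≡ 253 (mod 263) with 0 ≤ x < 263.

Since 263 ≡ 3 (mod 4), a square root of 253 is 253^((263+1)/4) = 253^66 mod 263.
Repeated squaring: 253^2≡100, 253^4≡6, 253^8≡36, 253^16≡244, 253^32≡98, 253^64≡136 (mod 263).
253^66 = 253^(64+2) ≡ 187 (mod 263).
Check: 187² = 34969 ≡ 253 (mod 263). The two roots are 76 and 187.

76, 187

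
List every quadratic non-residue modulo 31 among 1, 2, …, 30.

3, 6, 11, 12, 13, 15, 17, 21, 22, 23, 24, 26, 27, 29, 30

Square k = 1,…,15 (k and 31−k give the same square):
1²=1, 2²=4, 3²=9, 4²=16, 5²=25, 6²≡5, 7²≡18, 8²≡2, 9²≡19, 10²≡7, 11²≡28, 12²≡20, 13²≡14, 14²≡10, 15²≡8 (mod 31).
The residues are {1, 2, 4, 5, 7, 8, 9, 10, 14, 16, 18, 19, 20, 25, 28}; the non-residues are the remaining 15 nonzero classes.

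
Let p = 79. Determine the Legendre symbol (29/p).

-1

Euler's criterion: (29/79) ≡ 29^39 (mod 79).
29^2 ≡ 51 (mod 79)
29^4 ≡ 73 (mod 79)
29^8 ≡ 36 (mod 79)
29^16 ≡ 32 (mod 79)
29^32 ≡ 76 (mod 79)
29^39 = 29^(32+4+2+1) ≡ 78 (mod 79).
Result is 78 ≡ −1, so (29/79) = −1.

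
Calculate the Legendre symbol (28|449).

Pull out 2^2: since 449 ≡ 1 (mod 8), (2/449) = +1, so (2/449)^2 = +1.
Reciprocity: 7 ≡ 3 and 449 ≡ 1 (mod 4), so (7/449) = +(449/7).
Reduce top mod 7: now compute (1/7).
Reached (1/7) = 1. Collecting the sign flips along the way, the symbol is +1.

1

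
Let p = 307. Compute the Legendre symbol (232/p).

1

Pull out 2^3: since 307 ≡ 3 (mod 8), (2/307) = -1, so (2/307)^3 = -1.
Reciprocity: 29 ≡ 1 and 307 ≡ 3 (mod 4), so (29/307) = +(307/29).
Reduce top mod 29: now compute (17/29).
Reciprocity: 17 ≡ 1 and 29 ≡ 1 (mod 4), so (17/29) = +(29/17).
Reduce top mod 17: now compute (12/17).
Pull out 2^2: since 17 ≡ 1 (mod 8), (2/17) = +1, so (2/17)^2 = +1.
Reciprocity: 3 ≡ 3 and 17 ≡ 1 (mod 4), so (3/17) = +(17/3).
Reduce top mod 3: now compute (2/3).
Pull out 2: since 3 ≡ 3 (mod 8), (2/3) = -1.
Reached (1/3) = 1. Collecting the sign flips along the way, the symbol is +1.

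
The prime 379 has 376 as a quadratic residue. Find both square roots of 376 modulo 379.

103, 276

Since 379 ≡ 3 (mod 4), a square root of 376 is 376^((379+1)/4) = 376^95 mod 379.
Repeated squaring: 376^2≡9, 376^4≡81, 376^8≡118, 376^16≡280, 376^32≡326, 376^64≡156 (mod 379).
376^95 = 376^(64+16+8+4+2+1) ≡ 103 (mod 379).
Check: 103² = 10609 ≡ 376 (mod 379). The two roots are 103 and 276.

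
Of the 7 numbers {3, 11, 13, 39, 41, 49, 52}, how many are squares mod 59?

3

(3/59) = +1 → QR.
(11/59) = -1 → non-residue.
(13/59) = -1 → non-residue.
(39/59) = -1 → non-residue.
(41/59) = +1 → QR.
(49/59) = +1 → QR.
(52/59) = -1 → non-residue.
Total quadratic residues among the 7: 3.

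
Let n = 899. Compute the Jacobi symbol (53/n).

-1

Reciprocity: 53 ≡ 1 and 899 ≡ 3 (mod 4), so (53/899) = +(899/53).
Reduce top mod 53: now compute (51/53).
Reciprocity: 51 ≡ 3 and 53 ≡ 1 (mod 4), so (51/53) = +(53/51).
Reduce top mod 51: now compute (2/51).
Pull out 2: since 51 ≡ 3 (mod 8), (2/51) = -1.
Reached (1/51) = 1. Collecting the sign flips along the way, the symbol is -1.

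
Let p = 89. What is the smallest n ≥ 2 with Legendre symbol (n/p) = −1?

(2/89) = +1, so 2 is a residue.
(3/89) = −1, so 3 is the smallest positive non-residue mod 89.

3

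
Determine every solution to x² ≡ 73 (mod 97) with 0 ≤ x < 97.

48, 49

97 ≡ 1 (mod 4), so we find a root by search.
Trying successive values, 48² = 2304 ≡ 73 (mod 97). The other root is 97 − 48 = 49.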